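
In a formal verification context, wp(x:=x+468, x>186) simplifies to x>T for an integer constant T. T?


Formula: wp(x:=E, P) = P[E/x] (substitute E for x in postcondition)
Step 1: Postcondition: x>186
Step 2: Substitute x+468 for x: x+468>186
Step 3: Solve for x: x > 186-468 = -282

-282


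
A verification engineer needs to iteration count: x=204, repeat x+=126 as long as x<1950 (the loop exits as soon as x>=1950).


Step 1: x goes from 204 toward 1950 by 126; the body runs while x<1950, so iterations = ceil((bound-start)/step)
Step 2: Distance=1746
Step 3: ceil(1746/126)=14

14


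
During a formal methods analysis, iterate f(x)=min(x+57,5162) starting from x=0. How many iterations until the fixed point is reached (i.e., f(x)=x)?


Step 1: x=0, cap=5162, increment=57
Step 2: x grows by 57 each step until capped at 5162; fixed point is x=5162
Step 3: iterations = ceil(5162/57) = 91

91


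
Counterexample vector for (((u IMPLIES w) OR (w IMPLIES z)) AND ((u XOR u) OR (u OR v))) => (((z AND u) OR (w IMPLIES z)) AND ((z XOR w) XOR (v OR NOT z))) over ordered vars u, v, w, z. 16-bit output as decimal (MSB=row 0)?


F1 = (((u IMPLIES w) OR (w IMPLIES z)) AND ((u XOR u) OR (u OR v)))
F2 = (((z AND u) OR (w IMPLIES z)) AND ((z XOR w) XOR (v OR NOT z)))
Counterexample to F1=>F2 is where F1=1 and F2=0.
Evaluate each row (bits = u,v,w,z, MSB first):
  row 0 [0000]: F1=0 F2=1 -> F1&~F2 -> 0
  row 1 [0001]: F1=0 F2=1 -> F1&~F2 -> 0
  row 2 [0010]: F1=0 F2=0 -> F1&~F2 -> 0
  row 3 [0011]: F1=0 F2=0 -> F1&~F2 -> 0
  row 4 [0100]: F1=1 F2=1 -> F1&~F2 -> 0
  row 5 [0101]: F1=1 F2=0 -> F1&~F2 -> 1
  row 6 [0110]: F1=1 F2=0 -> F1&~F2 -> 1
  row 7 [0111]: F1=1 F2=1 -> F1&~F2 -> 0
  row 8 [1000]: F1=1 F2=1 -> F1&~F2 -> 0
  row 9 [1001]: F1=1 F2=1 -> F1&~F2 -> 0
  row 10 [1010]: F1=1 F2=0 -> F1&~F2 -> 1
  row 11 [1011]: F1=1 F2=0 -> F1&~F2 -> 1
  row 12 [1100]: F1=1 F2=1 -> F1&~F2 -> 0
  row 13 [1101]: F1=1 F2=0 -> F1&~F2 -> 1
  row 14 [1110]: F1=1 F2=0 -> F1&~F2 -> 1
  row 15 [1111]: F1=1 F2=1 -> F1&~F2 -> 0
Full result column, 4 rows per line (u,v fixed per line; w,z runs 00..11 left to right):
  rows 0-3 [u,v=00]: 0000  = hex 0
  rows 4-7 [u,v=01]: 0110  = hex 6
  rows 8-11 [u,v=10]: 0011  = hex 3
  rows 12-15 [u,v=11]: 0110  = hex 6
Counterexample vector (row 0 .. row 15) = 0000011000110110
Output column grouped in 4s = 0000 0110 0011 0110 = 0x0636
Convert to decimal digit by digit (value = value*16 + digit):
  0 -> 0
  0*16 + 6 = 6
  6*16 + 3 = 99
  99*16 + 6 = 1590
Decimal = 1590

1590


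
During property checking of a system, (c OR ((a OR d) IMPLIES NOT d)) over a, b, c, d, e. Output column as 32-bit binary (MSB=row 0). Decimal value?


Formula: (c OR ((a OR d) IMPLIES NOT d)) over a, b, c, d, e (32 rows)
Evaluate each row (bits = a,b,c,d,e, MSB first):
  row 0 [00000]: (0 OR ((0 OR 0) IMPLIES NOT 0)) -> 1
  row 1 [00001]: (0 OR ((0 OR 0) IMPLIES NOT 0)) -> 1
  row 2 [00010]: (0 OR ((0 OR 1) IMPLIES NOT 1)) -> 0
  row 3 [00011]: (0 OR ((0 OR 1) IMPLIES NOT 1)) -> 0
  row 4 [00100]: (1 OR ((0 OR 0) IMPLIES NOT 0)) -> 1
  row 5 [00101]: (1 OR ((0 OR 0) IMPLIES NOT 0)) -> 1
  row 6 [00110]: (1 OR ((0 OR 1) IMPLIES NOT 1)) -> 1
  row 7 [00111]: (1 OR ((0 OR 1) IMPLIES NOT 1)) -> 1
  row 8 [01000]: (0 OR ((0 OR 0) IMPLIES NOT 0)) -> 1
  row 9 [01001]: (0 OR ((0 OR 0) IMPLIES NOT 0)) -> 1
  row 10 [01010]: (0 OR ((0 OR 1) IMPLIES NOT 1)) -> 0
  row 11 [01011]: (0 OR ((0 OR 1) IMPLIES NOT 1)) -> 0
  row 12 [01100]: (1 OR ((0 OR 0) IMPLIES NOT 0)) -> 1
  row 13 [01101]: (1 OR ((0 OR 0) IMPLIES NOT 0)) -> 1
  row 14 [01110]: (1 OR ((0 OR 1) IMPLIES NOT 1)) -> 1
  row 15 [01111]: (1 OR ((0 OR 1) IMPLIES NOT 1)) -> 1
  row 16 [10000]: (0 OR ((1 OR 0) IMPLIES NOT 0)) -> 1
  row 17 [10001]: (0 OR ((1 OR 0) IMPLIES NOT 0)) -> 1
  row 18 [10010]: (0 OR ((1 OR 1) IMPLIES NOT 1)) -> 0
  row 19 [10011]: (0 OR ((1 OR 1) IMPLIES NOT 1)) -> 0
  row 20 [10100]: (1 OR ((1 OR 0) IMPLIES NOT 0)) -> 1
  row 21 [10101]: (1 OR ((1 OR 0) IMPLIES NOT 0)) -> 1
  row 22 [10110]: (1 OR ((1 OR 1) IMPLIES NOT 1)) -> 1
  row 23 [10111]: (1 OR ((1 OR 1) IMPLIES NOT 1)) -> 1
  row 24 [11000]: (0 OR ((1 OR 0) IMPLIES NOT 0)) -> 1
  row 25 [11001]: (0 OR ((1 OR 0) IMPLIES NOT 0)) -> 1
  row 26 [11010]: (0 OR ((1 OR 1) IMPLIES NOT 1)) -> 0
  row 27 [11011]: (0 OR ((1 OR 1) IMPLIES NOT 1)) -> 0
  row 28 [11100]: (1 OR ((1 OR 0) IMPLIES NOT 0)) -> 1
  row 29 [11101]: (1 OR ((1 OR 0) IMPLIES NOT 0)) -> 1
  row 30 [11110]: (1 OR ((1 OR 1) IMPLIES NOT 1)) -> 1
  row 31 [11111]: (1 OR ((1 OR 1) IMPLIES NOT 1)) -> 1
Full result column, 4 rows per line (a,b,c fixed per line; d,e runs 00..11 left to right):
  rows 0-3 [a,b,c=000]: 1100  = hex C
  rows 4-7 [a,b,c=001]: 1111  = hex F
  rows 8-11 [a,b,c=010]: 1100  = hex C
  rows 12-15 [a,b,c=011]: 1111  = hex F
  rows 16-19 [a,b,c=100]: 1100  = hex C
  rows 20-23 [a,b,c=101]: 1111  = hex F
  rows 24-27 [a,b,c=110]: 1100  = hex C
  rows 28-31 [a,b,c=111]: 1111  = hex F
Output column (row 0 .. row 31) = 11001111110011111100111111001111
Output column grouped in 4s = 1100 1111 1100 1111 1100 1111 1100 1111 = 0xCFCFCFCF
Convert to decimal digit by digit (value = value*16 + digit):
  C -> 12
  12*16 + 15 (F) = 207
  207*16 + 12 (C) = 3324
  3324*16 + 15 (F) = 53199
  53199*16 + 12 (C) = 851196
  851196*16 + 15 (F) = 13619151
  13619151*16 + 12 (C) = 217906428
  217906428*16 + 15 (F) = 3486502863
Decimal = 3486502863

3486502863


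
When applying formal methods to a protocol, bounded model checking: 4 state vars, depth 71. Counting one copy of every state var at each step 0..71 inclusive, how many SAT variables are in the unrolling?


BMC unrolls to depth k, creating one copy of each state var for steps 0..k.
Step count = 71 + 1 = 72 (steps 0 through 71)
Vars per step = 4
Total = 4 * 72 = 288

288


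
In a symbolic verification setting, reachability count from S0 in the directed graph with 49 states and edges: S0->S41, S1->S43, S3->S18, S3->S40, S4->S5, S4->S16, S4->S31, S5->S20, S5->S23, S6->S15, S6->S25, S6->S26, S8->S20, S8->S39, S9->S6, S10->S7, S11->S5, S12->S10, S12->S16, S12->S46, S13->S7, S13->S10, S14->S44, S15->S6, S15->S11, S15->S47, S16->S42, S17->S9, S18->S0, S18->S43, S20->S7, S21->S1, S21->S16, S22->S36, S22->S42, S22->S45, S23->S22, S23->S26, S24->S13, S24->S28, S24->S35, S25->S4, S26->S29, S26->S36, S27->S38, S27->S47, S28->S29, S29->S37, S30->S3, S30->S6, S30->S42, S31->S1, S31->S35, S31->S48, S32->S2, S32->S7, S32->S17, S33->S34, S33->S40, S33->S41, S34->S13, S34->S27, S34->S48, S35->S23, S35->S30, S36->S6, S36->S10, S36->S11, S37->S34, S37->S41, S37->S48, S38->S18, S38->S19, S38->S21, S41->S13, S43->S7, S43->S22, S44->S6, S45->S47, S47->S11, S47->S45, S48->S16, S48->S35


BFS from S0:
  layer 0: {S0}
  layer 1: {S41}
  layer 2: {S13}
  layer 3: {S7, S10}
Reachable set: {S0, S7, S10, S13, S41}
Count = 5

5


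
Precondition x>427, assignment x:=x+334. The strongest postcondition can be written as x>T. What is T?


Formula: sp(P, x:=E) = exists old_x. (x = E[old_x/x]) AND P[old_x/x] (old_x is the value of x before the assignment; eliminate old_x by solving x = E[old_x/x] for old_x)
Step 1: Precondition P: x>427, i.e. old_x > 427
Step 2: Assignment gives x = old_x + 334, so old_x = x - 334
Step 3: Substitute into P: x - 334 > 427
Step 4: Simplify: x > 427+334 = 761

761


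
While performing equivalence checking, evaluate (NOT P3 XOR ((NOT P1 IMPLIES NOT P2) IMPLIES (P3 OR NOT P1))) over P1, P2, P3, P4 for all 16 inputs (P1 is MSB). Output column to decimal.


Formula: (NOT P3 XOR ((NOT P1 IMPLIES NOT P2) IMPLIES (P3 OR NOT P1))) over P1, P2, P3, P4 (16 rows)
Evaluate each row (bits = P1,P2,P3,P4, MSB first):
  row 0 [0000]: (NOT 0 XOR ((NOT 0 IMPLIES NOT 0) IMPLIES (0 OR NOT 0))) -> 0
  row 1 [0001]: (NOT 0 XOR ((NOT 0 IMPLIES NOT 0) IMPLIES (0 OR NOT 0))) -> 0
  row 2 [0010]: (NOT 1 XOR ((NOT 0 IMPLIES NOT 0) IMPLIES (1 OR NOT 0))) -> 1
  row 3 [0011]: (NOT 1 XOR ((NOT 0 IMPLIES NOT 0) IMPLIES (1 OR NOT 0))) -> 1
  row 4 [0100]: (NOT 0 XOR ((NOT 0 IMPLIES NOT 1) IMPLIES (0 OR NOT 0))) -> 0
  row 5 [0101]: (NOT 0 XOR ((NOT 0 IMPLIES NOT 1) IMPLIES (0 OR NOT 0))) -> 0
  row 6 [0110]: (NOT 1 XOR ((NOT 0 IMPLIES NOT 1) IMPLIES (1 OR NOT 0))) -> 1
  row 7 [0111]: (NOT 1 XOR ((NOT 0 IMPLIES NOT 1) IMPLIES (1 OR NOT 0))) -> 1
  row 8 [1000]: (NOT 0 XOR ((NOT 1 IMPLIES NOT 0) IMPLIES (0 OR NOT 1))) -> 1
  row 9 [1001]: (NOT 0 XOR ((NOT 1 IMPLIES NOT 0) IMPLIES (0 OR NOT 1))) -> 1
  row 10 [1010]: (NOT 1 XOR ((NOT 1 IMPLIES NOT 0) IMPLIES (1 OR NOT 1))) -> 1
  row 11 [1011]: (NOT 1 XOR ((NOT 1 IMPLIES NOT 0) IMPLIES (1 OR NOT 1))) -> 1
  row 12 [1100]: (NOT 0 XOR ((NOT 1 IMPLIES NOT 1) IMPLIES (0 OR NOT 1))) -> 1
  row 13 [1101]: (NOT 0 XOR ((NOT 1 IMPLIES NOT 1) IMPLIES (0 OR NOT 1))) -> 1
  row 14 [1110]: (NOT 1 XOR ((NOT 1 IMPLIES NOT 1) IMPLIES (1 OR NOT 1))) -> 1
  row 15 [1111]: (NOT 1 XOR ((NOT 1 IMPLIES NOT 1) IMPLIES (1 OR NOT 1))) -> 1
Full result column, 4 rows per line (P1,P2 fixed per line; P3,P4 runs 00..11 left to right):
  rows 0-3 [P1,P2=00]: 0011  = hex 3
  rows 4-7 [P1,P2=01]: 0011  = hex 3
  rows 8-11 [P1,P2=10]: 1111  = hex F
  rows 12-15 [P1,P2=11]: 1111  = hex F
Output column (row 0 .. row 15) = 0011001111111111
Output column grouped in 4s = 0011 0011 1111 1111 = 0x33FF
Convert to decimal digit by digit (value = value*16 + digit):
  3 -> 3
  3*16 + 3 = 51
  51*16 + 15 (F) = 831
  831*16 + 15 (F) = 13311
Decimal = 13311

13311


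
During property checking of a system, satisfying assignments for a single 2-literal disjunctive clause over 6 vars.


Step 1: Total=2^6=64
Step 2: Unsat when all 2 false: 2^4=16
Step 3: Sat=64-16=48

48


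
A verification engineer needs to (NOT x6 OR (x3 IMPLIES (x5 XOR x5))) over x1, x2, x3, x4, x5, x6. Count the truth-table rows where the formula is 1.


Formula: (NOT x6 OR (x3 IMPLIES (x5 XOR x5))) over 6 vars (64 rows)
Evaluate each row (x1, x2, x3, x4, x5, x6 as bits, MSB first):
  row 0 [000000]: (NOT 0 OR (0 IMPLIES (0 XOR 0))) -> 1
  row 1 [000001]: (NOT 1 OR (0 IMPLIES (0 XOR 0))) -> 1
  row 2 [000010]: (NOT 0 OR (0 IMPLIES (1 XOR 1))) -> 1
  row 3 [000011]: (NOT 1 OR (0 IMPLIES (1 XOR 1))) -> 1
  row 4 [000100]: (NOT 0 OR (0 IMPLIES (0 XOR 0))) -> 1
  (every remaining row is evaluated the same way; all 64 results are listed next)
Full result column, 8 rows per line (x1,x2,x3 fixed per line; x4,x5,x6 runs 000..111 left to right):
  rows 0-7 [x1,x2,x3=000]: 11111111  (ones: 8)
  rows 8-15 [x1,x2,x3=001]: 10101010  (ones: 4)
  rows 16-23 [x1,x2,x3=010]: 11111111  (ones: 8)
  rows 24-31 [x1,x2,x3=011]: 10101010  (ones: 4)
  rows 32-39 [x1,x2,x3=100]: 11111111  (ones: 8)
  rows 40-47 [x1,x2,x3=101]: 10101010  (ones: 4)
  rows 48-55 [x1,x2,x3=110]: 11111111  (ones: 8)
  rows 56-63 [x1,x2,x3=111]: 10101010  (ones: 4)
Count of 1-rows = 8+4+8+4+8+4+8+4 = 48

48


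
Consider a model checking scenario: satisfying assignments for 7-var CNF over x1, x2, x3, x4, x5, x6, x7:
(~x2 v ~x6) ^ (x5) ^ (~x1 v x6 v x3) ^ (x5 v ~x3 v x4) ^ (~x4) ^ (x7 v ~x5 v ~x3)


CNF with 6 clauses over 7 vars (128 assignments).
An assignment satisfies CNF iff every clause has >=1 true literal.
Check each row (bits = x1,x2,x3,x4,x5,x6,x7; clause T/F shown):
  row 0 [0000000]: clauses=TFTTTT -> 0
  row 1 [0000001]: clauses=TFTTTT -> 0
  row 2 [0000010]: clauses=TFTTTT -> 0
  row 3 [0000011]: clauses=TFTTTT -> 0
  row 4 [0000100]: clauses=TTTTTT -> 1
  (every remaining row is evaluated the same way; all 128 results are listed next)
Full result column, 8 rows per line (x1,x2,x3,x4 fixed per line; x5,x6,x7 runs 000..111 left to right):
  rows 0-7 [x1,x2,x3,x4=0000]: 00001111  (ones: 4)
  rows 8-15 [x1,x2,x3,x4=0001]: 00000000  (ones: 0)
  rows 16-23 [x1,x2,x3,x4=0010]: 00000101  (ones: 2)
  rows 24-31 [x1,x2,x3,x4=0011]: 00000000  (ones: 0)
  rows 32-39 [x1,x2,x3,x4=0100]: 00001100  (ones: 2)
  rows 40-47 [x1,x2,x3,x4=0101]: 00000000  (ones: 0)
  rows 48-55 [x1,x2,x3,x4=0110]: 00000100  (ones: 1)
  rows 56-63 [x1,x2,x3,x4=0111]: 00000000  (ones: 0)
  rows 64-71 [x1,x2,x3,x4=1000]: 00000011  (ones: 2)
  rows 72-79 [x1,x2,x3,x4=1001]: 00000000  (ones: 0)
  rows 80-87 [x1,x2,x3,x4=1010]: 00000101  (ones: 2)
  rows 88-95 [x1,x2,x3,x4=1011]: 00000000  (ones: 0)
  rows 96-103 [x1,x2,x3,x4=1100]: 00000000  (ones: 0)
  rows 104-111 [x1,x2,x3,x4=1101]: 00000000  (ones: 0)
  rows 112-119 [x1,x2,x3,x4=1110]: 00000100  (ones: 1)
  rows 120-127 [x1,x2,x3,x4=1111]: 00000000  (ones: 0)
Satisfying assignments = 4+0+2+0+2+0+1+0+2+0+2+0+0+0+1+0 = 14

14


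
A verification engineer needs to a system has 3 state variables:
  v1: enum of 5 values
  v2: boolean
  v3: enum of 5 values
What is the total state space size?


State space = product of domain sizes of all variables.
Domain sizes:
  v1 (enum of 5 values): 5
  v2 (boolean): 2
  v3 (enum of 5 values): 5
Product = 5 * 2 * 5 = 50

50


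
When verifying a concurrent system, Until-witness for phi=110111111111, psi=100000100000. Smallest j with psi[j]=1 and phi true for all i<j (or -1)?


(phi U psi) at 0: need smallest j with psi[j]=1 and phi[i]=1 for all i in [0,j).
Scan from step 0:
  step 0: psi=1 and phi held for [0,0) -> witness found
Witness step = 0

0


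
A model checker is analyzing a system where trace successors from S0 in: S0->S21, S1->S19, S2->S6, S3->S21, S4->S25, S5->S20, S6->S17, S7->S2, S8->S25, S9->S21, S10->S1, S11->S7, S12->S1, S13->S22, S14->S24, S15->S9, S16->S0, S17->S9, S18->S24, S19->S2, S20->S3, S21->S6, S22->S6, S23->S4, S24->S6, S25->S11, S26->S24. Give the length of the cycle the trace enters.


Trace from S0 until a state repeats:
  S0 -> S21 -> S6 -> S17 -> S9 -> S21
S21 first seen at step 1, revisited at step 5.
Cycle length = 5 - 1 = 4

4


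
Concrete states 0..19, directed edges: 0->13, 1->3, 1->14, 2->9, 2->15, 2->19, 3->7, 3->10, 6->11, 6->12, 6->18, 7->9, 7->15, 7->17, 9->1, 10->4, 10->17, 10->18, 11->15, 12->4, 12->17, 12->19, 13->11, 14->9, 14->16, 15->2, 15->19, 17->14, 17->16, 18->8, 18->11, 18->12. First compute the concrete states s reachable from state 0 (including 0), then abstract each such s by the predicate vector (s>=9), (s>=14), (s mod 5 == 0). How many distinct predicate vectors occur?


BFS from 0:
Concrete reachable: {0, 1, 2, 3, 4, 7, 8, 9, 10, 11, 12, 13, 14, 15, 16, 17, 18, 19}
Abstract via predicates (s>=9), (s>=14), (s mod 5 == 0):
  (0,0,0) <- {1, 2, 3, 4, 7, 8}
  (0,0,1) <- {0}
  (1,0,0) <- {9, 11, 12, 13}
  (1,0,1) <- {10}
  (1,1,0) <- {14, 16, 17, 18, 19}
  (1,1,1) <- {15}
Distinct abstract states = 6

6


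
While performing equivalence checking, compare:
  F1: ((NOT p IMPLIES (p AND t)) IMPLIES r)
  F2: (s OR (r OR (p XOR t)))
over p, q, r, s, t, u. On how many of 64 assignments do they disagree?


F1 = ((NOT p IMPLIES (p AND t)) IMPLIES r)
F2 = (s OR (r OR (p XOR t)))
Evaluate both on each of 64 rows (bits = p,q,r,s,t,u):
  row 0 [000000]: F1=1 F2=0 (differ) -> 1
  row 1 [000001]: F1=1 F2=0 (differ) -> 1
  row 2 [000010]: F1=1 F2=1 -> 0
  row 3 [000011]: F1=1 F2=1 -> 0
  row 4 [000100]: F1=1 F2=1 -> 0
  (every remaining row is evaluated the same way; all 64 results are listed next)
Full result column, 8 rows per line (p,q,r fixed per line; s,t,u runs 000..111 left to right):
  rows 0-7 [p,q,r=000]: 11000000  (ones: 2)
  rows 8-15 [p,q,r=001]: 00000000  (ones: 0)
  rows 16-23 [p,q,r=010]: 11000000  (ones: 2)
  rows 24-31 [p,q,r=011]: 00000000  (ones: 0)
  rows 32-39 [p,q,r=100]: 11001111  (ones: 6)
  rows 40-47 [p,q,r=101]: 00000000  (ones: 0)
  rows 48-55 [p,q,r=110]: 11001111  (ones: 6)
  rows 56-63 [p,q,r=111]: 00000000  (ones: 0)
Disagreements = 2+0+2+0+6+0+6+0 = 16

16


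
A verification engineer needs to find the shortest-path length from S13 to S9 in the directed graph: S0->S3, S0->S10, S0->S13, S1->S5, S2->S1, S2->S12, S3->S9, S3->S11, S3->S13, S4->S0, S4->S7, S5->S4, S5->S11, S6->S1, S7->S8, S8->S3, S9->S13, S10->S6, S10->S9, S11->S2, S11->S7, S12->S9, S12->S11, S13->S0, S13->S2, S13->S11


BFS layer-by-layer from S13:
  dist 0: {S13}
  dist 1: {S0, S2, S11}
  dist 2: {S1, S3, S7, S10, S12}
  dist 3: {S5, S6, S8, S9}
  -> S9 reached at distance 3
Shortest path length = 3

3


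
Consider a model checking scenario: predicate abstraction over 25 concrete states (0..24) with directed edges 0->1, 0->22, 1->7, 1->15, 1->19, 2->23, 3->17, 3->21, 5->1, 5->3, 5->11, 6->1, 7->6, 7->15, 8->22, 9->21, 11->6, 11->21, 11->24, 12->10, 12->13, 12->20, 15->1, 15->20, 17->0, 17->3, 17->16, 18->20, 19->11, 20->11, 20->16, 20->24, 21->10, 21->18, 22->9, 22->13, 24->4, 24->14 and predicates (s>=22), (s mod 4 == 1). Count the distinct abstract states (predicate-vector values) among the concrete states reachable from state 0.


BFS from 0:
Concrete reachable: {0, 1, 4, 6, 7, 9, 10, 11, 13, 14, 15, 16, 18, 19, 20, 21, 22, 24}
Abstract via predicates (s>=22), (s mod 4 == 1):
  (0,0) <- {0, 4, 6, 7, 10, 11, 14, 15, 16, 18, 19, 20}
  (0,1) <- {1, 9, 13, 21}
  (1,0) <- {22, 24}
Distinct abstract states = 3

3


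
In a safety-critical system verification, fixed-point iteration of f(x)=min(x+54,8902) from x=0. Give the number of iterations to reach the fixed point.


Step 1: x=0, cap=8902, increment=54
Step 2: x grows by 54 each step until capped at 8902; fixed point is x=8902
Step 3: iterations = ceil(8902/54) = 165

165


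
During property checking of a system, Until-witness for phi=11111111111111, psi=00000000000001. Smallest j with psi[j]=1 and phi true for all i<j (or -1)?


(phi U psi) at 0: need smallest j with psi[j]=1 and phi[i]=1 for all i in [0,j).
Scan from step 0:
  step 0: phi=1, psi=0 -> continue
  step 1: phi=1, psi=0 -> continue
  step 2: phi=1, psi=0 -> continue
  step 3: phi=1, psi=0 -> continue
  step 13: psi=1 and phi held for [0,13) -> witness found
Witness step = 13

13


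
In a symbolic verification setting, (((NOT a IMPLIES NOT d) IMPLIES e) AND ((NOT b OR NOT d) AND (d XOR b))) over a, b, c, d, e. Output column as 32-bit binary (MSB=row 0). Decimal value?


Formula: (((NOT a IMPLIES NOT d) IMPLIES e) AND ((NOT b OR NOT d) AND (d XOR b))) over a, b, c, d, e (32 rows)
Evaluate each row (bits = a,b,c,d,e, MSB first):
  row 0 [00000]: (((NOT 0 IMPLIES NOT 0) IMPLIES 0) AND ((NOT 0 OR NOT 0) AND (0 XOR 0))) -> 0
  row 1 [00001]: (((NOT 0 IMPLIES NOT 0) IMPLIES 1) AND ((NOT 0 OR NOT 0) AND (0 XOR 0))) -> 0
  row 2 [00010]: (((NOT 0 IMPLIES NOT 1) IMPLIES 0) AND ((NOT 0 OR NOT 1) AND (1 XOR 0))) -> 1
  row 3 [00011]: (((NOT 0 IMPLIES NOT 1) IMPLIES 1) AND ((NOT 0 OR NOT 1) AND (1 XOR 0))) -> 1
  row 4 [00100]: (((NOT 0 IMPLIES NOT 0) IMPLIES 0) AND ((NOT 0 OR NOT 0) AND (0 XOR 0))) -> 0
  row 5 [00101]: (((NOT 0 IMPLIES NOT 0) IMPLIES 1) AND ((NOT 0 OR NOT 0) AND (0 XOR 0))) -> 0
  row 6 [00110]: (((NOT 0 IMPLIES NOT 1) IMPLIES 0) AND ((NOT 0 OR NOT 1) AND (1 XOR 0))) -> 1
  row 7 [00111]: (((NOT 0 IMPLIES NOT 1) IMPLIES 1) AND ((NOT 0 OR NOT 1) AND (1 XOR 0))) -> 1
  row 8 [01000]: (((NOT 0 IMPLIES NOT 0) IMPLIES 0) AND ((NOT 1 OR NOT 0) AND (0 XOR 1))) -> 0
  row 9 [01001]: (((NOT 0 IMPLIES NOT 0) IMPLIES 1) AND ((NOT 1 OR NOT 0) AND (0 XOR 1))) -> 1
  row 10 [01010]: (((NOT 0 IMPLIES NOT 1) IMPLIES 0) AND ((NOT 1 OR NOT 1) AND (1 XOR 1))) -> 0
  row 11 [01011]: (((NOT 0 IMPLIES NOT 1) IMPLIES 1) AND ((NOT 1 OR NOT 1) AND (1 XOR 1))) -> 0
  row 12 [01100]: (((NOT 0 IMPLIES NOT 0) IMPLIES 0) AND ((NOT 1 OR NOT 0) AND (0 XOR 1))) -> 0
  row 13 [01101]: (((NOT 0 IMPLIES NOT 0) IMPLIES 1) AND ((NOT 1 OR NOT 0) AND (0 XOR 1))) -> 1
  row 14 [01110]: (((NOT 0 IMPLIES NOT 1) IMPLIES 0) AND ((NOT 1 OR NOT 1) AND (1 XOR 1))) -> 0
  row 15 [01111]: (((NOT 0 IMPLIES NOT 1) IMPLIES 1) AND ((NOT 1 OR NOT 1) AND (1 XOR 1))) -> 0
  row 16 [10000]: (((NOT 1 IMPLIES NOT 0) IMPLIES 0) AND ((NOT 0 OR NOT 0) AND (0 XOR 0))) -> 0
  row 17 [10001]: (((NOT 1 IMPLIES NOT 0) IMPLIES 1) AND ((NOT 0 OR NOT 0) AND (0 XOR 0))) -> 0
  row 18 [10010]: (((NOT 1 IMPLIES NOT 1) IMPLIES 0) AND ((NOT 0 OR NOT 1) AND (1 XOR 0))) -> 0
  row 19 [10011]: (((NOT 1 IMPLIES NOT 1) IMPLIES 1) AND ((NOT 0 OR NOT 1) AND (1 XOR 0))) -> 1
  row 20 [10100]: (((NOT 1 IMPLIES NOT 0) IMPLIES 0) AND ((NOT 0 OR NOT 0) AND (0 XOR 0))) -> 0
  row 21 [10101]: (((NOT 1 IMPLIES NOT 0) IMPLIES 1) AND ((NOT 0 OR NOT 0) AND (0 XOR 0))) -> 0
  row 22 [10110]: (((NOT 1 IMPLIES NOT 1) IMPLIES 0) AND ((NOT 0 OR NOT 1) AND (1 XOR 0))) -> 0
  row 23 [10111]: (((NOT 1 IMPLIES NOT 1) IMPLIES 1) AND ((NOT 0 OR NOT 1) AND (1 XOR 0))) -> 1
  row 24 [11000]: (((NOT 1 IMPLIES NOT 0) IMPLIES 0) AND ((NOT 1 OR NOT 0) AND (0 XOR 1))) -> 0
  row 25 [11001]: (((NOT 1 IMPLIES NOT 0) IMPLIES 1) AND ((NOT 1 OR NOT 0) AND (0 XOR 1))) -> 1
  row 26 [11010]: (((NOT 1 IMPLIES NOT 1) IMPLIES 0) AND ((NOT 1 OR NOT 1) AND (1 XOR 1))) -> 0
  row 27 [11011]: (((NOT 1 IMPLIES NOT 1) IMPLIES 1) AND ((NOT 1 OR NOT 1) AND (1 XOR 1))) -> 0
  row 28 [11100]: (((NOT 1 IMPLIES NOT 0) IMPLIES 0) AND ((NOT 1 OR NOT 0) AND (0 XOR 1))) -> 0
  row 29 [11101]: (((NOT 1 IMPLIES NOT 0) IMPLIES 1) AND ((NOT 1 OR NOT 0) AND (0 XOR 1))) -> 1
  row 30 [11110]: (((NOT 1 IMPLIES NOT 1) IMPLIES 0) AND ((NOT 1 OR NOT 1) AND (1 XOR 1))) -> 0
  row 31 [11111]: (((NOT 1 IMPLIES NOT 1) IMPLIES 1) AND ((NOT 1 OR NOT 1) AND (1 XOR 1))) -> 0
Full result column, 4 rows per line (a,b,c fixed per line; d,e runs 00..11 left to right):
  rows 0-3 [a,b,c=000]: 0011  = hex 3
  rows 4-7 [a,b,c=001]: 0011  = hex 3
  rows 8-11 [a,b,c=010]: 0100  = hex 4
  rows 12-15 [a,b,c=011]: 0100  = hex 4
  rows 16-19 [a,b,c=100]: 0001  = hex 1
  rows 20-23 [a,b,c=101]: 0001  = hex 1
  rows 24-27 [a,b,c=110]: 0100  = hex 4
  rows 28-31 [a,b,c=111]: 0100  = hex 4
Output column (row 0 .. row 31) = 00110011010001000001000101000100
Output column grouped in 4s = 0011 0011 0100 0100 0001 0001 0100 0100 = 0x33441144
Convert to decimal digit by digit (value = value*16 + digit):
  3 -> 3
  3*16 + 3 = 51
  51*16 + 4 = 820
  820*16 + 4 = 13124
  13124*16 + 1 = 209985
  209985*16 + 1 = 3359761
  3359761*16 + 4 = 53756180
  53756180*16 + 4 = 860098884
Decimal = 860098884

860098884


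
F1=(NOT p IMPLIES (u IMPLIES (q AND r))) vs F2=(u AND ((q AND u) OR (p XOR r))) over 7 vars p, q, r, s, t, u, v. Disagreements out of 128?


F1 = (NOT p IMPLIES (u IMPLIES (q AND r)))
F2 = (u AND ((q AND u) OR (p XOR r)))
Evaluate both on each of 128 rows (bits = p,q,r,s,t,u,v):
  row 0 [0000000]: F1=1 F2=0 (differ) -> 1
  row 1 [0000001]: F1=1 F2=0 (differ) -> 1
  row 2 [0000010]: F1=0 F2=0 -> 0
  row 3 [0000011]: F1=0 F2=0 -> 0
  row 4 [0000100]: F1=1 F2=0 (differ) -> 1
  (every remaining row is evaluated the same way; all 128 results are listed next)
Full result column, 8 rows per line (p,q,r,s fixed per line; t,u,v runs 000..111 left to right):
  rows 0-7 [p,q,r,s=0000]: 11001100  (ones: 4)
  rows 8-15 [p,q,r,s=0001]: 11001100  (ones: 4)
  rows 16-23 [p,q,r,s=0010]: 11111111  (ones: 8)
  rows 24-31 [p,q,r,s=0011]: 11111111  (ones: 8)
  rows 32-39 [p,q,r,s=0100]: 11111111  (ones: 8)
  rows 40-47 [p,q,r,s=0101]: 11111111  (ones: 8)
  rows 48-55 [p,q,r,s=0110]: 11001100  (ones: 4)
  rows 56-63 [p,q,r,s=0111]: 11001100  (ones: 4)
  rows 64-71 [p,q,r,s=1000]: 11001100  (ones: 4)
  rows 72-79 [p,q,r,s=1001]: 11001100  (ones: 4)
  rows 80-87 [p,q,r,s=1010]: 11111111  (ones: 8)
  rows 88-95 [p,q,r,s=1011]: 11111111  (ones: 8)
  rows 96-103 [p,q,r,s=1100]: 11001100  (ones: 4)
  rows 104-111 [p,q,r,s=1101]: 11001100  (ones: 4)
  rows 112-119 [p,q,r,s=1110]: 11001100  (ones: 4)
  rows 120-127 [p,q,r,s=1111]: 11001100  (ones: 4)
Disagreements = 4+4+8+8+8+8+4+4+4+4+8+8+4+4+4+4 = 88

88


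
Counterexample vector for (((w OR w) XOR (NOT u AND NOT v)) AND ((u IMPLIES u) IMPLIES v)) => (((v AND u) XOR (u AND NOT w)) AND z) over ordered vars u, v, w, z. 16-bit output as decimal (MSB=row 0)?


F1 = (((w OR w) XOR (NOT u AND NOT v)) AND ((u IMPLIES u) IMPLIES v))
F2 = (((v AND u) XOR (u AND NOT w)) AND z)
Counterexample to F1=>F2 is where F1=1 and F2=0.
Evaluate each row (bits = u,v,w,z, MSB first):
  row 0 [0000]: F1=0 F2=0 -> F1&~F2 -> 0
  row 1 [0001]: F1=0 F2=0 -> F1&~F2 -> 0
  row 2 [0010]: F1=0 F2=0 -> F1&~F2 -> 0
  row 3 [0011]: F1=0 F2=0 -> F1&~F2 -> 0
  row 4 [0100]: F1=0 F2=0 -> F1&~F2 -> 0
  row 5 [0101]: F1=0 F2=0 -> F1&~F2 -> 0
  row 6 [0110]: F1=1 F2=0 -> F1&~F2 -> 1
  row 7 [0111]: F1=1 F2=0 -> F1&~F2 -> 1
  row 8 [1000]: F1=0 F2=0 -> F1&~F2 -> 0
  row 9 [1001]: F1=0 F2=1 -> F1&~F2 -> 0
  row 10 [1010]: F1=0 F2=0 -> F1&~F2 -> 0
  row 11 [1011]: F1=0 F2=0 -> F1&~F2 -> 0
  row 12 [1100]: F1=0 F2=0 -> F1&~F2 -> 0
  row 13 [1101]: F1=0 F2=0 -> F1&~F2 -> 0
  row 14 [1110]: F1=1 F2=0 -> F1&~F2 -> 1
  row 15 [1111]: F1=1 F2=1 -> F1&~F2 -> 0
Full result column, 4 rows per line (u,v fixed per line; w,z runs 00..11 left to right):
  rows 0-3 [u,v=00]: 0000  = hex 0
  rows 4-7 [u,v=01]: 0011  = hex 3
  rows 8-11 [u,v=10]: 0000  = hex 0
  rows 12-15 [u,v=11]: 0010  = hex 2
Counterexample vector (row 0 .. row 15) = 0000001100000010
Output column grouped in 4s = 0000 0011 0000 0010 = 0x0302
Convert to decimal digit by digit (value = value*16 + digit):
  0 -> 0
  0*16 + 3 = 3
  3*16 + 0 = 48
  48*16 + 2 = 770
Decimal = 770

770


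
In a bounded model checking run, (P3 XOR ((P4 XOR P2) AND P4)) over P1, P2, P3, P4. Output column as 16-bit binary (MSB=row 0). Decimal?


Formula: (P3 XOR ((P4 XOR P2) AND P4)) over P1, P2, P3, P4 (16 rows)
Evaluate each row (bits = P1,P2,P3,P4, MSB first):
  row 0 [0000]: (0 XOR ((0 XOR 0) AND 0)) -> 0
  row 1 [0001]: (0 XOR ((1 XOR 0) AND 1)) -> 1
  row 2 [0010]: (1 XOR ((0 XOR 0) AND 0)) -> 1
  row 3 [0011]: (1 XOR ((1 XOR 0) AND 1)) -> 0
  row 4 [0100]: (0 XOR ((0 XOR 1) AND 0)) -> 0
  row 5 [0101]: (0 XOR ((1 XOR 1) AND 1)) -> 0
  row 6 [0110]: (1 XOR ((0 XOR 1) AND 0)) -> 1
  row 7 [0111]: (1 XOR ((1 XOR 1) AND 1)) -> 1
  row 8 [1000]: (0 XOR ((0 XOR 0) AND 0)) -> 0
  row 9 [1001]: (0 XOR ((1 XOR 0) AND 1)) -> 1
  row 10 [1010]: (1 XOR ((0 XOR 0) AND 0)) -> 1
  row 11 [1011]: (1 XOR ((1 XOR 0) AND 1)) -> 0
  row 12 [1100]: (0 XOR ((0 XOR 1) AND 0)) -> 0
  row 13 [1101]: (0 XOR ((1 XOR 1) AND 1)) -> 0
  row 14 [1110]: (1 XOR ((0 XOR 1) AND 0)) -> 1
  row 15 [1111]: (1 XOR ((1 XOR 1) AND 1)) -> 1
Full result column, 4 rows per line (P1,P2 fixed per line; P3,P4 runs 00..11 left to right):
  rows 0-3 [P1,P2=00]: 0110  = hex 6
  rows 4-7 [P1,P2=01]: 0011  = hex 3
  rows 8-11 [P1,P2=10]: 0110  = hex 6
  rows 12-15 [P1,P2=11]: 0011  = hex 3
Output column (row 0 .. row 15) = 0110001101100011
Output column grouped in 4s = 0110 0011 0110 0011 = 0x6363
Convert to decimal digit by digit (value = value*16 + digit):
  6 -> 6
  6*16 + 3 = 99
  99*16 + 6 = 1590
  1590*16 + 3 = 25443
Decimal = 25443

25443


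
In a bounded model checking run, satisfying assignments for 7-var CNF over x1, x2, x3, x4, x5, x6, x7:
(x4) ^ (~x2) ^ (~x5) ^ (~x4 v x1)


CNF with 4 clauses over 7 vars (128 assignments).
An assignment satisfies CNF iff every clause has >=1 true literal.
Check each row (bits = x1,x2,x3,x4,x5,x6,x7; clause T/F shown):
  row 0 [0000000]: clauses=FTTT -> 0
  row 1 [0000001]: clauses=FTTT -> 0
  row 2 [0000010]: clauses=FTTT -> 0
  row 3 [0000011]: clauses=FTTT -> 0
  row 4 [0000100]: clauses=FTFT -> 0
  (every remaining row is evaluated the same way; all 128 results are listed next)
Full result column, 8 rows per line (x1,x2,x3,x4 fixed per line; x5,x6,x7 runs 000..111 left to right):
  rows 0-7 [x1,x2,x3,x4=0000]: 00000000  (ones: 0)
  rows 8-15 [x1,x2,x3,x4=0001]: 00000000  (ones: 0)
  rows 16-23 [x1,x2,x3,x4=0010]: 00000000  (ones: 0)
  rows 24-31 [x1,x2,x3,x4=0011]: 00000000  (ones: 0)
  rows 32-39 [x1,x2,x3,x4=0100]: 00000000  (ones: 0)
  rows 40-47 [x1,x2,x3,x4=0101]: 00000000  (ones: 0)
  rows 48-55 [x1,x2,x3,x4=0110]: 00000000  (ones: 0)
  rows 56-63 [x1,x2,x3,x4=0111]: 00000000  (ones: 0)
  rows 64-71 [x1,x2,x3,x4=1000]: 00000000  (ones: 0)
  rows 72-79 [x1,x2,x3,x4=1001]: 11110000  (ones: 4)
  rows 80-87 [x1,x2,x3,x4=1010]: 00000000  (ones: 0)
  rows 88-95 [x1,x2,x3,x4=1011]: 11110000  (ones: 4)
  rows 96-103 [x1,x2,x3,x4=1100]: 00000000  (ones: 0)
  rows 104-111 [x1,x2,x3,x4=1101]: 00000000  (ones: 0)
  rows 112-119 [x1,x2,x3,x4=1110]: 00000000  (ones: 0)
  rows 120-127 [x1,x2,x3,x4=1111]: 00000000  (ones: 0)
Satisfying assignments = 0+0+0+0+0+0+0+0+0+4+0+4+0+0+0+0 = 8

8


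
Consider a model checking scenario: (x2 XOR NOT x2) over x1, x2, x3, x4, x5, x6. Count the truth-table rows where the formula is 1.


Formula: (x2 XOR NOT x2) over 6 vars (64 rows)
Evaluate each row (x1, x2, x3, x4, x5, x6 as bits, MSB first):
  row 0 [000000]: (0 XOR NOT 0) -> 1
  row 1 [000001]: (0 XOR NOT 0) -> 1
  row 2 [000010]: (0 XOR NOT 0) -> 1
  row 3 [000011]: (0 XOR NOT 0) -> 1
  row 4 [000100]: (0 XOR NOT 0) -> 1
  (every remaining row is evaluated the same way; all 64 results are listed next)
Full result column, 8 rows per line (x1,x2,x3 fixed per line; x4,x5,x6 runs 000..111 left to right):
  rows 0-7 [x1,x2,x3=000]: 11111111  (ones: 8)
  rows 8-15 [x1,x2,x3=001]: 11111111  (ones: 8)
  rows 16-23 [x1,x2,x3=010]: 11111111  (ones: 8)
  rows 24-31 [x1,x2,x3=011]: 11111111  (ones: 8)
  rows 32-39 [x1,x2,x3=100]: 11111111  (ones: 8)
  rows 40-47 [x1,x2,x3=101]: 11111111  (ones: 8)
  rows 48-55 [x1,x2,x3=110]: 11111111  (ones: 8)
  rows 56-63 [x1,x2,x3=111]: 11111111  (ones: 8)
Count of 1-rows = 8+8+8+8+8+8+8+8 = 64

64


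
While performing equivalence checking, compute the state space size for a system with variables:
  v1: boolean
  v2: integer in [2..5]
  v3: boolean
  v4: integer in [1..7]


State space = product of domain sizes of all variables.
Domain sizes:
  v1 (boolean): 2
  v2 (integer in [2..5]): 4
  v3 (boolean): 2
  v4 (integer in [1..7]): 7
Product = 2 * 4 * 2 * 7 = 112

112


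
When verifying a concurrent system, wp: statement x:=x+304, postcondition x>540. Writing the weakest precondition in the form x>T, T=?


Formula: wp(x:=E, P) = P[E/x] (substitute E for x in postcondition)
Step 1: Postcondition: x>540
Step 2: Substitute x+304 for x: x+304>540
Step 3: Solve for x: x > 540-304 = 236

236


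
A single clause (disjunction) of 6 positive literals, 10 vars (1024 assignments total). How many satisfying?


Step 1: Total=2^10=1024
Step 2: Unsat when all 6 false: 2^4=16
Step 3: Sat=1024-16=1008

1008


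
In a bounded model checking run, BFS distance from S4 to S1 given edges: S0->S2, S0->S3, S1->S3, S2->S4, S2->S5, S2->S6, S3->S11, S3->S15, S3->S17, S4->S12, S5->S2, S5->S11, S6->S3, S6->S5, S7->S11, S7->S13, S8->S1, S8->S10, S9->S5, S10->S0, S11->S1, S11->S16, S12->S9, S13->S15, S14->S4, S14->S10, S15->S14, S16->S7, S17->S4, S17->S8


BFS layer-by-layer from S4:
  dist 0: {S4}
  dist 1: {S12}
  dist 2: {S9}
  dist 3: {S5}
  dist 4: {S2, S11}
  dist 5: {S1, S6, S16}
  -> S1 reached at distance 5
Shortest path length = 5

5


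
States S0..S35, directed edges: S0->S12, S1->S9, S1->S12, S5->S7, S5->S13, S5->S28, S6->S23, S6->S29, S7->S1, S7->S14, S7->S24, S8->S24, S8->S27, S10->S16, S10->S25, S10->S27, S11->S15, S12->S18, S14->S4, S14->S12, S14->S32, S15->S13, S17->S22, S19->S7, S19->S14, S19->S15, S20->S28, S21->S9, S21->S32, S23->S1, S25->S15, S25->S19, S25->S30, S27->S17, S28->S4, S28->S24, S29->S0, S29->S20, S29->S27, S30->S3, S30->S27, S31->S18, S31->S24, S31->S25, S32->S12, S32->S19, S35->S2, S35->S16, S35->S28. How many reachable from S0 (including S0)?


BFS from S0:
  layer 0: {S0}
  layer 1: {S12}
  layer 2: {S18}
Reachable set: {S0, S12, S18}
Count = 3

3


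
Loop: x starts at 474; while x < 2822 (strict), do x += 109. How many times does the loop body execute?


Step 1: x goes from 474 toward 2822 by 109; the body runs while x<2822, so iterations = ceil((bound-start)/step)
Step 2: Distance=2348
Step 3: ceil(2348/109)=22

22


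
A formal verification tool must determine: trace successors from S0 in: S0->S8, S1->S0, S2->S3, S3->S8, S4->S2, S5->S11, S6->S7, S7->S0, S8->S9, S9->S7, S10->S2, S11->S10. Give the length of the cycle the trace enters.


Trace from S0 until a state repeats:
  S0 -> S8 -> S9 -> S7 -> S0
S0 first seen at step 0, revisited at step 4.
Cycle length = 4 - 0 = 4

4


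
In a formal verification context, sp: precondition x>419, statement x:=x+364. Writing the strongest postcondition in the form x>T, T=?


Formula: sp(P, x:=E) = exists old_x. (x = E[old_x/x]) AND P[old_x/x] (old_x is the value of x before the assignment; eliminate old_x by solving x = E[old_x/x] for old_x)
Step 1: Precondition P: x>419, i.e. old_x > 419
Step 2: Assignment gives x = old_x + 364, so old_x = x - 364
Step 3: Substitute into P: x - 364 > 419
Step 4: Simplify: x > 419+364 = 783

783


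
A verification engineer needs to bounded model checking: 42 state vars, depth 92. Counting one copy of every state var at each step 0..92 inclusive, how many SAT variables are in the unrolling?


BMC unrolls to depth k, creating one copy of each state var for steps 0..k.
Step count = 92 + 1 = 93 (steps 0 through 92)
Vars per step = 42
Total = 42 * 93 = 3906

3906


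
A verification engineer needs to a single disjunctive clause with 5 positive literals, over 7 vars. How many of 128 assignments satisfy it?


Step 1: Total=2^7=128
Step 2: Unsat when all 5 false: 2^2=4
Step 3: Sat=128-4=124

124


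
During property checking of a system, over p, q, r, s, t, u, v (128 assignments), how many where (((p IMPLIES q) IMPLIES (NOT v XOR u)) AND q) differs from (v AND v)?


F1 = (((p IMPLIES q) IMPLIES (NOT v XOR u)) AND q)
F2 = (v AND v)
Evaluate both on each of 128 rows (bits = p,q,r,s,t,u,v):
  row 0 [0000000]: F1=0 F2=0 -> 0
  row 1 [0000001]: F1=0 F2=1 (differ) -> 1
  row 2 [0000010]: F1=0 F2=0 -> 0
  row 3 [0000011]: F1=0 F2=1 (differ) -> 1
  row 4 [0000100]: F1=0 F2=0 -> 0
  (every remaining row is evaluated the same way; all 128 results are listed next)
Full result column, 8 rows per line (p,q,r,s fixed per line; t,u,v runs 000..111 left to right):
  rows 0-7 [p,q,r,s=0000]: 01010101  (ones: 4)
  rows 8-15 [p,q,r,s=0001]: 01010101  (ones: 4)
  rows 16-23 [p,q,r,s=0010]: 01010101  (ones: 4)
  rows 24-31 [p,q,r,s=0011]: 01010101  (ones: 4)
  rows 32-39 [p,q,r,s=0100]: 11001100  (ones: 4)
  rows 40-47 [p,q,r,s=0101]: 11001100  (ones: 4)
  rows 48-55 [p,q,r,s=0110]: 11001100  (ones: 4)
  rows 56-63 [p,q,r,s=0111]: 11001100  (ones: 4)
  rows 64-71 [p,q,r,s=1000]: 01010101  (ones: 4)
  rows 72-79 [p,q,r,s=1001]: 01010101  (ones: 4)
  rows 80-87 [p,q,r,s=1010]: 01010101  (ones: 4)
  rows 88-95 [p,q,r,s=1011]: 01010101  (ones: 4)
  rows 96-103 [p,q,r,s=1100]: 11001100  (ones: 4)
  rows 104-111 [p,q,r,s=1101]: 11001100  (ones: 4)
  rows 112-119 [p,q,r,s=1110]: 11001100  (ones: 4)
  rows 120-127 [p,q,r,s=1111]: 11001100  (ones: 4)
Disagreements = 4+4+4+4+4+4+4+4+4+4+4+4+4+4+4+4 = 64

64


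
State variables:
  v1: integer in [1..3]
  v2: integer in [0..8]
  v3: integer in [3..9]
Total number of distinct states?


State space = product of domain sizes of all variables.
Domain sizes:
  v1 (integer in [1..3]): 3
  v2 (integer in [0..8]): 9
  v3 (integer in [3..9]): 7
Product = 3 * 9 * 7 = 189

189


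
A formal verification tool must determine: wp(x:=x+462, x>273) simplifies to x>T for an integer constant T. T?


Formula: wp(x:=E, P) = P[E/x] (substitute E for x in postcondition)
Step 1: Postcondition: x>273
Step 2: Substitute x+462 for x: x+462>273
Step 3: Solve for x: x > 273-462 = -189

-189


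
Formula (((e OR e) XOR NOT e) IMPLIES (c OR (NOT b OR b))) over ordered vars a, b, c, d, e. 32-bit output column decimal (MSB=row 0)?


Formula: (((e OR e) XOR NOT e) IMPLIES (c OR (NOT b OR b))) over a, b, c, d, e (32 rows)
Evaluate each row (bits = a,b,c,d,e, MSB first):
  row 0 [00000]: (((0 OR 0) XOR NOT 0) IMPLIES (0 OR (NOT 0 OR 0))) -> 1
  row 1 [00001]: (((1 OR 1) XOR NOT 1) IMPLIES (0 OR (NOT 0 OR 0))) -> 1
  row 2 [00010]: (((0 OR 0) XOR NOT 0) IMPLIES (0 OR (NOT 0 OR 0))) -> 1
  row 3 [00011]: (((1 OR 1) XOR NOT 1) IMPLIES (0 OR (NOT 0 OR 0))) -> 1
  row 4 [00100]: (((0 OR 0) XOR NOT 0) IMPLIES (1 OR (NOT 0 OR 0))) -> 1
  row 5 [00101]: (((1 OR 1) XOR NOT 1) IMPLIES (1 OR (NOT 0 OR 0))) -> 1
  row 6 [00110]: (((0 OR 0) XOR NOT 0) IMPLIES (1 OR (NOT 0 OR 0))) -> 1
  row 7 [00111]: (((1 OR 1) XOR NOT 1) IMPLIES (1 OR (NOT 0 OR 0))) -> 1
  row 8 [01000]: (((0 OR 0) XOR NOT 0) IMPLIES (0 OR (NOT 1 OR 1))) -> 1
  row 9 [01001]: (((1 OR 1) XOR NOT 1) IMPLIES (0 OR (NOT 1 OR 1))) -> 1
  row 10 [01010]: (((0 OR 0) XOR NOT 0) IMPLIES (0 OR (NOT 1 OR 1))) -> 1
  row 11 [01011]: (((1 OR 1) XOR NOT 1) IMPLIES (0 OR (NOT 1 OR 1))) -> 1
  row 12 [01100]: (((0 OR 0) XOR NOT 0) IMPLIES (1 OR (NOT 1 OR 1))) -> 1
  row 13 [01101]: (((1 OR 1) XOR NOT 1) IMPLIES (1 OR (NOT 1 OR 1))) -> 1
  row 14 [01110]: (((0 OR 0) XOR NOT 0) IMPLIES (1 OR (NOT 1 OR 1))) -> 1
  row 15 [01111]: (((1 OR 1) XOR NOT 1) IMPLIES (1 OR (NOT 1 OR 1))) -> 1
  row 16 [10000]: (((0 OR 0) XOR NOT 0) IMPLIES (0 OR (NOT 0 OR 0))) -> 1
  row 17 [10001]: (((1 OR 1) XOR NOT 1) IMPLIES (0 OR (NOT 0 OR 0))) -> 1
  row 18 [10010]: (((0 OR 0) XOR NOT 0) IMPLIES (0 OR (NOT 0 OR 0))) -> 1
  row 19 [10011]: (((1 OR 1) XOR NOT 1) IMPLIES (0 OR (NOT 0 OR 0))) -> 1
  row 20 [10100]: (((0 OR 0) XOR NOT 0) IMPLIES (1 OR (NOT 0 OR 0))) -> 1
  row 21 [10101]: (((1 OR 1) XOR NOT 1) IMPLIES (1 OR (NOT 0 OR 0))) -> 1
  row 22 [10110]: (((0 OR 0) XOR NOT 0) IMPLIES (1 OR (NOT 0 OR 0))) -> 1
  row 23 [10111]: (((1 OR 1) XOR NOT 1) IMPLIES (1 OR (NOT 0 OR 0))) -> 1
  row 24 [11000]: (((0 OR 0) XOR NOT 0) IMPLIES (0 OR (NOT 1 OR 1))) -> 1
  row 25 [11001]: (((1 OR 1) XOR NOT 1) IMPLIES (0 OR (NOT 1 OR 1))) -> 1
  row 26 [11010]: (((0 OR 0) XOR NOT 0) IMPLIES (0 OR (NOT 1 OR 1))) -> 1
  row 27 [11011]: (((1 OR 1) XOR NOT 1) IMPLIES (0 OR (NOT 1 OR 1))) -> 1
  row 28 [11100]: (((0 OR 0) XOR NOT 0) IMPLIES (1 OR (NOT 1 OR 1))) -> 1
  row 29 [11101]: (((1 OR 1) XOR NOT 1) IMPLIES (1 OR (NOT 1 OR 1))) -> 1
  row 30 [11110]: (((0 OR 0) XOR NOT 0) IMPLIES (1 OR (NOT 1 OR 1))) -> 1
  row 31 [11111]: (((1 OR 1) XOR NOT 1) IMPLIES (1 OR (NOT 1 OR 1))) -> 1
Full result column, 4 rows per line (a,b,c fixed per line; d,e runs 00..11 left to right):
  rows 0-3 [a,b,c=000]: 1111  = hex F
  rows 4-7 [a,b,c=001]: 1111  = hex F
  rows 8-11 [a,b,c=010]: 1111  = hex F
  rows 12-15 [a,b,c=011]: 1111  = hex F
  rows 16-19 [a,b,c=100]: 1111  = hex F
  rows 20-23 [a,b,c=101]: 1111  = hex F
  rows 24-27 [a,b,c=110]: 1111  = hex F
  rows 28-31 [a,b,c=111]: 1111  = hex F
Output column (row 0 .. row 31) = 11111111111111111111111111111111
Output column grouped in 4s = 1111 1111 1111 1111 1111 1111 1111 1111 = 0xFFFFFFFF
Convert to decimal digit by digit (value = value*16 + digit):
  F -> 15
  15*16 + 15 (F) = 255
  255*16 + 15 (F) = 4095
  4095*16 + 15 (F) = 65535
  65535*16 + 15 (F) = 1048575
  1048575*16 + 15 (F) = 16777215
  16777215*16 + 15 (F) = 268435455
  268435455*16 + 15 (F) = 4294967295
Decimal = 4294967295

4294967295


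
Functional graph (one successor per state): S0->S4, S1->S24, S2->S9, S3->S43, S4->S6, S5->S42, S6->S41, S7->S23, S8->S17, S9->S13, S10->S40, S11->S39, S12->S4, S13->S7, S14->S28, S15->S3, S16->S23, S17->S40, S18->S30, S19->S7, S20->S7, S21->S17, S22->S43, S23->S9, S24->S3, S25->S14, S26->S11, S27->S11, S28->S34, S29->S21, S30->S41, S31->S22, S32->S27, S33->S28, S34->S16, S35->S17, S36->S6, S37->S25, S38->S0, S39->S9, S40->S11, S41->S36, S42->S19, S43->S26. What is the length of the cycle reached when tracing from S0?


Trace from S0 until a state repeats:
  S0 -> S4 -> S6 -> S41 -> S36 -> S6
S6 first seen at step 2, revisited at step 5.
Cycle length = 5 - 2 = 3

3


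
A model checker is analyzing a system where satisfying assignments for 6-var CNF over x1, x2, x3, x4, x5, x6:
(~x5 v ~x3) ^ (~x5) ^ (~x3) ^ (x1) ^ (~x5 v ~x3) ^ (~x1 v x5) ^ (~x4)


CNF with 7 clauses over 6 vars (64 assignments).
An assignment satisfies CNF iff every clause has >=1 true literal.
Check each row (bits = x1,x2,x3,x4,x5,x6; clause T/F shown):
  row 0 [000000]: clauses=TTTFTTT -> 0
  row 1 [000001]: clauses=TTTFTTT -> 0
  row 2 [000010]: clauses=TFTFTTT -> 0
  row 3 [000011]: clauses=TFTFTTT -> 0
  row 4 [000100]: clauses=TTTFTTF -> 0
  (every remaining row is evaluated the same way; all 64 results are listed next)
Full result column, 8 rows per line (x1,x2,x3 fixed per line; x4,x5,x6 runs 000..111 left to right):
  rows 0-7 [x1,x2,x3=000]: 00000000  (ones: 0)
  rows 8-15 [x1,x2,x3=001]: 00000000  (ones: 0)
  rows 16-23 [x1,x2,x3=010]: 00000000  (ones: 0)
  rows 24-31 [x1,x2,x3=011]: 00000000  (ones: 0)
  rows 32-39 [x1,x2,x3=100]: 00000000  (ones: 0)
  rows 40-47 [x1,x2,x3=101]: 00000000  (ones: 0)
  rows 48-55 [x1,x2,x3=110]: 00000000  (ones: 0)
  rows 56-63 [x1,x2,x3=111]: 00000000  (ones: 0)
Satisfying assignments = 0+0+0+0+0+0+0+0 = 0

0
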